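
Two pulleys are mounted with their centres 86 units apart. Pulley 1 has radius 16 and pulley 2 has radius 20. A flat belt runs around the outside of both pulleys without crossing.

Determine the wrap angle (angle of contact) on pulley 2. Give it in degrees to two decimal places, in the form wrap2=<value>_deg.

open belt: β = asin((r2−r1)/C) = asin(4/86) = 2.6659°
wrap1 = π − 2β = 174.6682°
wrap2 = π + 2β = 185.3318°

wrap2=185.33_deg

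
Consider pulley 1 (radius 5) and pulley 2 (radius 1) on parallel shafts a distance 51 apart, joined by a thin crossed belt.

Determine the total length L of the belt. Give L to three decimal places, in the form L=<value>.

crossed belt: β = asin((r1+r2)/C) = asin(6/51) = 6.7563°
wrap1 = wrap2 = π + 2β = 193.5127°
tangent length = C·cosβ = 50.6458
L = (r1+r2)·wrap + 2·C·cosβ = 6·3.3774 + 2·50.6458 = 121.5563

L=121.556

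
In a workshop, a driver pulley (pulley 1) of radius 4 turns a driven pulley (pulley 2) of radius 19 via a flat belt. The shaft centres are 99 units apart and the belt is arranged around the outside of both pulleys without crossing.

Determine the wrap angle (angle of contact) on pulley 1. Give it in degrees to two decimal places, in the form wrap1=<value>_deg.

open belt: β = asin((r2−r1)/C) = asin(15/99) = 8.7147°
wrap1 = π − 2β = 162.5705°
wrap2 = π + 2β = 197.4295°

wrap1=162.57_deg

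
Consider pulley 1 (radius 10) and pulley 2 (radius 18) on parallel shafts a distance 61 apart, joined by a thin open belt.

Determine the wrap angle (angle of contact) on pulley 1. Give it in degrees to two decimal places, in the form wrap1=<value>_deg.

open belt: β = asin((r2−r1)/C) = asin(8/61) = 7.5359°
wrap1 = π − 2β = 164.9282°
wrap2 = π + 2β = 195.0718°

wrap1=164.93_deg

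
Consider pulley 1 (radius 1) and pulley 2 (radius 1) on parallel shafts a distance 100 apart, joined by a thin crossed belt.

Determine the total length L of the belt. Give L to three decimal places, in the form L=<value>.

crossed belt: β = asin((r1+r2)/C) = asin(2/100) = 1.1460°
wrap1 = wrap2 = π + 2β = 182.2920°
tangent length = C·cosβ = 99.9800
L = (r1+r2)·wrap + 2·C·cosβ = 2·3.1816 + 2·99.9800 = 206.3232

L=206.323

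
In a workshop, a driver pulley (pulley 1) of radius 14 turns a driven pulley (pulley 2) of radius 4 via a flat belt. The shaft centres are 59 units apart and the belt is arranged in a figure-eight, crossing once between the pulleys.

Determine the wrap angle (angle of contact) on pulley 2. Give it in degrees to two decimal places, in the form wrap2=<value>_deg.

crossed belt: β = asin((r1+r2)/C) = asin(18/59) = 17.7633°
wrap1 = wrap2 = π + 2β = 215.5265°

wrap2=215.53_deg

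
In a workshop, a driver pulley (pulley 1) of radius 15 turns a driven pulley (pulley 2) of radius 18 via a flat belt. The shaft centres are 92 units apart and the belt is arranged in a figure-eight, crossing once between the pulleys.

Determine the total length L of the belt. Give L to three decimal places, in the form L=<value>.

crossed belt: β = asin((r1+r2)/C) = asin(33/92) = 21.0201°
wrap1 = wrap2 = π + 2β = 222.0402°
tangent length = C·cosβ = 85.8778
L = (r1+r2)·wrap + 2·C·cosβ = 33·3.8753 + 2·85.8778 = 299.6416

L=299.642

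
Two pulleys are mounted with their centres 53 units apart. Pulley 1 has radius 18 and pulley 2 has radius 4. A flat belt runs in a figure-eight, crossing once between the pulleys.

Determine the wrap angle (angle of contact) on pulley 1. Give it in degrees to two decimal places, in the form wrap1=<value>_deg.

crossed belt: β = asin((r1+r2)/C) = asin(22/53) = 24.5253°
wrap1 = wrap2 = π + 2β = 229.0505°

wrap1=229.05_deg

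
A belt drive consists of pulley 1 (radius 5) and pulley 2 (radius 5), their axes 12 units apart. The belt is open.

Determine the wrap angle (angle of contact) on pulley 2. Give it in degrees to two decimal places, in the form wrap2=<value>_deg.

wrap2=180.00_deg

open belt: β = asin((r2−r1)/C) = asin(0/12) = 0.0000°
wrap1 = π − 2β = 180.0000°
wrap2 = π + 2β = 180.0000°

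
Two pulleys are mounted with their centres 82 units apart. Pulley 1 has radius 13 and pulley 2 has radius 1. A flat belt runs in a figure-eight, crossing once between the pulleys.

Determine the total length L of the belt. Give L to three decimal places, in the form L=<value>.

L=210.378

crossed belt: β = asin((r1+r2)/C) = asin(14/82) = 9.8304°
wrap1 = wrap2 = π + 2β = 199.6607°
tangent length = C·cosβ = 80.7960
L = (r1+r2)·wrap + 2·C·cosβ = 14·3.4847 + 2·80.7960 = 210.3784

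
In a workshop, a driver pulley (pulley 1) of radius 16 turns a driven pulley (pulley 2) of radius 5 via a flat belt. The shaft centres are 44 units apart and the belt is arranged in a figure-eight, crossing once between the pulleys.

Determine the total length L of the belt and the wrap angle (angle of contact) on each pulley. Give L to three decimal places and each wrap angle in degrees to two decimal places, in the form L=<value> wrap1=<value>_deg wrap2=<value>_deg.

L=164.201 wrap1=237.01_deg wrap2=237.01_deg

crossed belt: β = asin((r1+r2)/C) = asin(21/44) = 28.5074°
wrap1 = wrap2 = π + 2β = 237.0149°
tangent length = C·cosβ = 38.6652
L = (r1+r2)·wrap + 2·C·cosβ = 21·4.1367 + 2·38.6652 = 164.2009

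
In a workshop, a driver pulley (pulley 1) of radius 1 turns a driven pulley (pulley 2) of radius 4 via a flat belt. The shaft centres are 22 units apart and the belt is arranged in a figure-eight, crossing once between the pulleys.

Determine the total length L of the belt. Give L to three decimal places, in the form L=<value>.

L=60.849

crossed belt: β = asin((r1+r2)/C) = asin(5/22) = 13.1366°
wrap1 = wrap2 = π + 2β = 206.2731°
tangent length = C·cosβ = 21.4243
L = (r1+r2)·wrap + 2·C·cosβ = 5·3.6001 + 2·21.4243 = 60.8493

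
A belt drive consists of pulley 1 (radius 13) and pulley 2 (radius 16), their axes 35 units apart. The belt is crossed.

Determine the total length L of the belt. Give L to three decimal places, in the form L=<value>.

L=186.938

crossed belt: β = asin((r1+r2)/C) = asin(29/35) = 55.9523°
wrap1 = wrap2 = π + 2β = 291.9045°
tangent length = C·cosβ = 19.5959
L = (r1+r2)·wrap + 2·C·cosβ = 29·5.0947 + 2·19.5959 = 186.9380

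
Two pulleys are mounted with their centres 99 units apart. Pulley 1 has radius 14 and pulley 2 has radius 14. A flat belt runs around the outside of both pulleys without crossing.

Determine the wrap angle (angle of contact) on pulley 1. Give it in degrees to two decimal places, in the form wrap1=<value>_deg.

open belt: β = asin((r2−r1)/C) = asin(0/99) = 0.0000°
wrap1 = π − 2β = 180.0000°
wrap2 = π + 2β = 180.0000°

wrap1=180.00_deg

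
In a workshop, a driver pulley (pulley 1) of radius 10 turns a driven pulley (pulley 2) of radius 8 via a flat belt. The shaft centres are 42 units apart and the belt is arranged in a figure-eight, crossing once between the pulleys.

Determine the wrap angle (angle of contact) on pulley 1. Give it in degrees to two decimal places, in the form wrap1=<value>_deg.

wrap1=230.75_deg

crossed belt: β = asin((r1+r2)/C) = asin(18/42) = 25.3769°
wrap1 = wrap2 = π + 2β = 230.7539°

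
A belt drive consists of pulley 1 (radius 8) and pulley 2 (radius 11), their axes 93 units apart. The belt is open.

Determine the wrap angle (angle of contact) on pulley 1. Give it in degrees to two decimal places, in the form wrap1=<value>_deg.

wrap1=176.30_deg

open belt: β = asin((r2−r1)/C) = asin(3/93) = 1.8486°
wrap1 = π − 2β = 176.3029°
wrap2 = π + 2β = 183.6971°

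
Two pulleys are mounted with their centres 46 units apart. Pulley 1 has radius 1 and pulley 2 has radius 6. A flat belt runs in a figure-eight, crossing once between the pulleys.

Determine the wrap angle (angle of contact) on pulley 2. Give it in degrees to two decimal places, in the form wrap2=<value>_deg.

wrap2=197.51_deg

crossed belt: β = asin((r1+r2)/C) = asin(7/46) = 8.7529°
wrap1 = wrap2 = π + 2β = 197.5059°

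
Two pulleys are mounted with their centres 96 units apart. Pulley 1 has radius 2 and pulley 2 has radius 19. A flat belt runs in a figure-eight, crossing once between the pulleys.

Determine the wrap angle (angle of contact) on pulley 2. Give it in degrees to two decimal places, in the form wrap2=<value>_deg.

wrap2=205.27_deg

crossed belt: β = asin((r1+r2)/C) = asin(21/96) = 12.6356°
wrap1 = wrap2 = π + 2β = 205.2713°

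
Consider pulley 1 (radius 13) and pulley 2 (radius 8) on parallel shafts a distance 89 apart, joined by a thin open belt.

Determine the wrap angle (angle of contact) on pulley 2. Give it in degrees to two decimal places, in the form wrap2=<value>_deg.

wrap2=173.56_deg

open belt: β = asin((r2−r1)/C) = asin(-5/89) = -3.2206°
wrap1 = π − 2β = 186.4411°
wrap2 = π + 2β = 173.5589°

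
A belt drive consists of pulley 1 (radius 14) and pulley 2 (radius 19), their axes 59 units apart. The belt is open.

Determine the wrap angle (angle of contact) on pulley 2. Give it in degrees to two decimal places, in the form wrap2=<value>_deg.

open belt: β = asin((r2−r1)/C) = asin(5/59) = 4.8614°
wrap1 = π − 2β = 170.2772°
wrap2 = π + 2β = 189.7228°

wrap2=189.72_deg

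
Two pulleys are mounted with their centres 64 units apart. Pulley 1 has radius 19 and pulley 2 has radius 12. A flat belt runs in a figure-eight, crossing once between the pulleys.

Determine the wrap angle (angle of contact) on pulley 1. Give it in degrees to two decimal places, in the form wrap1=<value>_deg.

crossed belt: β = asin((r1+r2)/C) = asin(31/64) = 28.9715°
wrap1 = wrap2 = π + 2β = 237.9431°

wrap1=237.94_deg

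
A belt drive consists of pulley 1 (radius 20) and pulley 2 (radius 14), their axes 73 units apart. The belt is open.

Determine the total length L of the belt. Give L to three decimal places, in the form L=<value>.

open belt: β = asin((r2−r1)/C) = asin(-6/73) = -4.7146°
wrap1 = π − 2β = 189.4291°
wrap2 = π + 2β = 170.5709°
tangent length = C·cosβ = 72.7530
L = r1·wrap1 + r2·wrap2 + 2·C·cosβ = 20·3.3062 + 14·2.9770 + 2·72.7530 = 253.3076

L=253.308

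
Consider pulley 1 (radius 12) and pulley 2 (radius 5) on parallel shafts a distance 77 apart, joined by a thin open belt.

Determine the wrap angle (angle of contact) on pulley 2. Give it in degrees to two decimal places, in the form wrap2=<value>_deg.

open belt: β = asin((r2−r1)/C) = asin(-7/77) = -5.2159°
wrap1 = π − 2β = 190.4318°
wrap2 = π + 2β = 169.5682°

wrap2=169.57_deg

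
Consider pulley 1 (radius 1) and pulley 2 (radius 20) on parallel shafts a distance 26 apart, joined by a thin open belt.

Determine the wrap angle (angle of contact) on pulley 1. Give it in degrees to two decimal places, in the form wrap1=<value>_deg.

wrap1=86.10_deg

open belt: β = asin((r2−r1)/C) = asin(19/26) = 46.9509°
wrap1 = π − 2β = 86.0982°
wrap2 = π + 2β = 273.9018°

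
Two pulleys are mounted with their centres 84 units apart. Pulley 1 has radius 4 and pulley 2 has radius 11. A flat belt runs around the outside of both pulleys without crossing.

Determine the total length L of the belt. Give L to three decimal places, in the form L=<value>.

open belt: β = asin((r2−r1)/C) = asin(7/84) = 4.7802°
wrap1 = π − 2β = 170.4396°
wrap2 = π + 2β = 189.5604°
tangent length = C·cosβ = 83.7078
L = r1·wrap1 + r2·wrap2 + 2·C·cosβ = 4·2.9747 + 11·3.3085 + 2·83.7078 = 215.7076

L=215.708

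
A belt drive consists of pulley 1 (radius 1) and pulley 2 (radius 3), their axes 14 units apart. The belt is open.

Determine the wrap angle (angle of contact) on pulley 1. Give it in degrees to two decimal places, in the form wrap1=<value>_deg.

wrap1=163.57_deg

open belt: β = asin((r2−r1)/C) = asin(2/14) = 8.2132°
wrap1 = π − 2β = 163.5736°
wrap2 = π + 2β = 196.4264°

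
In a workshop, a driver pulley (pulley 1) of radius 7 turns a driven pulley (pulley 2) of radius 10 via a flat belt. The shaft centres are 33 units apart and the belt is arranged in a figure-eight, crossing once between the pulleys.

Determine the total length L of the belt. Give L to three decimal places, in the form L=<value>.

crossed belt: β = asin((r1+r2)/C) = asin(17/33) = 31.0076°
wrap1 = wrap2 = π + 2β = 242.0152°
tangent length = C·cosβ = 28.2843
L = (r1+r2)·wrap + 2·C·cosβ = 17·4.2240 + 2·28.2843 = 128.3759

L=128.376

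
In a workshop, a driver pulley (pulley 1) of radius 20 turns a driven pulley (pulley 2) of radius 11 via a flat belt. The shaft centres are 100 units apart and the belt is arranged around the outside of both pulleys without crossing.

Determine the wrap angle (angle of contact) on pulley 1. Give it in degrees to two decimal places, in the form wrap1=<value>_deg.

wrap1=190.33_deg

open belt: β = asin((r2−r1)/C) = asin(-9/100) = -5.1636°
wrap1 = π − 2β = 190.3272°
wrap2 = π + 2β = 169.6728°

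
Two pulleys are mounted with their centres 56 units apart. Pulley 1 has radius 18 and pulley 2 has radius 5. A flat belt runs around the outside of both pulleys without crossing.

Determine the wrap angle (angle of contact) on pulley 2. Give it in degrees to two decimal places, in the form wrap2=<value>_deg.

wrap2=153.15_deg

open belt: β = asin((r2−r1)/C) = asin(-13/56) = -13.4233°
wrap1 = π − 2β = 206.8465°
wrap2 = π + 2β = 153.1535°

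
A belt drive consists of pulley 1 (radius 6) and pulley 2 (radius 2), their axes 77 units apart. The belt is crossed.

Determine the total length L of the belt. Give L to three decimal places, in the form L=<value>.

L=179.965

crossed belt: β = asin((r1+r2)/C) = asin(8/77) = 5.9636°
wrap1 = wrap2 = π + 2β = 191.9271°
tangent length = C·cosβ = 76.5833
L = (r1+r2)·wrap + 2·C·cosβ = 8·3.3498 + 2·76.5833 = 179.9647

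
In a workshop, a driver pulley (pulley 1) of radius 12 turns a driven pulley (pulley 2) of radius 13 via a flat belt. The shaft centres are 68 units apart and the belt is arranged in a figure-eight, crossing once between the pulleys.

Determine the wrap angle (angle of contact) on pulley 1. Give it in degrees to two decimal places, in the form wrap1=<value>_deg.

wrap1=223.14_deg

crossed belt: β = asin((r1+r2)/C) = asin(25/68) = 21.5706°
wrap1 = wrap2 = π + 2β = 223.1412°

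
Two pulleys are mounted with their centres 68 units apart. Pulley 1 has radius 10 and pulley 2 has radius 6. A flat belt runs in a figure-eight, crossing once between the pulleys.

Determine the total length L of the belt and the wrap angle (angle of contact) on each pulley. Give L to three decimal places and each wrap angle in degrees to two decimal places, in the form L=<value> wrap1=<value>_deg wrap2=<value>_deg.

crossed belt: β = asin((r1+r2)/C) = asin(16/68) = 13.6090°
wrap1 = wrap2 = π + 2β = 207.2179°
tangent length = C·cosβ = 66.0908
L = (r1+r2)·wrap + 2·C·cosβ = 16·3.6166 + 2·66.0908 = 190.0479

L=190.048 wrap1=207.22_deg wrap2=207.22_deg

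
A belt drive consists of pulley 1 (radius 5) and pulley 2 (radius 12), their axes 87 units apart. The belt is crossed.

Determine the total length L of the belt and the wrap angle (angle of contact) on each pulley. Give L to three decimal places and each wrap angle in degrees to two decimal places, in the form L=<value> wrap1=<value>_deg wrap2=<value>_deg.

L=230.740 wrap1=202.54_deg wrap2=202.54_deg

crossed belt: β = asin((r1+r2)/C) = asin(17/87) = 11.2682°
wrap1 = wrap2 = π + 2β = 202.5365°
tangent length = C·cosβ = 85.3229
L = (r1+r2)·wrap + 2·C·cosβ = 17·3.5349 + 2·85.3229 = 230.7396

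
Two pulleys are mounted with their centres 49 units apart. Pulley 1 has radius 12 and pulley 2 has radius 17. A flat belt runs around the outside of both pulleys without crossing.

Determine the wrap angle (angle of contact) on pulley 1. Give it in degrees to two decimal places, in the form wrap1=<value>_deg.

wrap1=168.29_deg

open belt: β = asin((r2−r1)/C) = asin(5/49) = 5.8567°
wrap1 = π − 2β = 168.2866°
wrap2 = π + 2β = 191.7134°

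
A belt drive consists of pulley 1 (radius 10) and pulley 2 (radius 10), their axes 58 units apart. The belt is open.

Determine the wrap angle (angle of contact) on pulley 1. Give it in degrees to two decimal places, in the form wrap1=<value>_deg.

open belt: β = asin((r2−r1)/C) = asin(0/58) = 0.0000°
wrap1 = π − 2β = 180.0000°
wrap2 = π + 2β = 180.0000°

wrap1=180.00_deg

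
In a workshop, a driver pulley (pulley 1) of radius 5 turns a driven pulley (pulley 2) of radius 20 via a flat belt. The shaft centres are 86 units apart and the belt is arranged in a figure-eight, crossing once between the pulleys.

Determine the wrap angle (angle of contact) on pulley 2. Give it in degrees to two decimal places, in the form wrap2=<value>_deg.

crossed belt: β = asin((r1+r2)/C) = asin(25/86) = 16.8997°
wrap1 = wrap2 = π + 2β = 213.7995°

wrap2=213.80_deg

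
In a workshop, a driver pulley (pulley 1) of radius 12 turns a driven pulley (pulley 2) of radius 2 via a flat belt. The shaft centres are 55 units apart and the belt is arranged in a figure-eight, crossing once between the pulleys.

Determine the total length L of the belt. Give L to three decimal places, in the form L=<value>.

L=157.566

crossed belt: β = asin((r1+r2)/C) = asin(14/55) = 14.7467°
wrap1 = wrap2 = π + 2β = 209.4933°
tangent length = C·cosβ = 53.1883
L = (r1+r2)·wrap + 2·C·cosβ = 14·3.6563 + 2·53.1883 = 157.5656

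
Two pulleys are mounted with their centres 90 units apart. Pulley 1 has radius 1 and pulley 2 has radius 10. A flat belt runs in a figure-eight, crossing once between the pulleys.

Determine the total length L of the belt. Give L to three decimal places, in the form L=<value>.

L=215.904

crossed belt: β = asin((r1+r2)/C) = asin(11/90) = 7.0204°
wrap1 = wrap2 = π + 2β = 194.0407°
tangent length = C·cosβ = 89.3252
L = (r1+r2)·wrap + 2·C·cosβ = 11·3.3866 + 2·89.3252 = 215.9036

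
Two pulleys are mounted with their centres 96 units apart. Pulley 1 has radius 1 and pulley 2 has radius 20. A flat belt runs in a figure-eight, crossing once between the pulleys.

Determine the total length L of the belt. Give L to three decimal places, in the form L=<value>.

crossed belt: β = asin((r1+r2)/C) = asin(21/96) = 12.6356°
wrap1 = wrap2 = π + 2β = 205.2713°
tangent length = C·cosβ = 93.6750
L = (r1+r2)·wrap + 2·C·cosβ = 21·3.5827 + 2·93.6750 = 262.5858

L=262.586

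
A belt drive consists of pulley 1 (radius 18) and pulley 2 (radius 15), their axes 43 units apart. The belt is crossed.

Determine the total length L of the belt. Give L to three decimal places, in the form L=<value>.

L=216.548

crossed belt: β = asin((r1+r2)/C) = asin(33/43) = 50.1247°
wrap1 = wrap2 = π + 2β = 280.2494°
tangent length = C·cosβ = 27.5681
L = (r1+r2)·wrap + 2·C·cosβ = 33·4.8913 + 2·27.5681 = 216.5483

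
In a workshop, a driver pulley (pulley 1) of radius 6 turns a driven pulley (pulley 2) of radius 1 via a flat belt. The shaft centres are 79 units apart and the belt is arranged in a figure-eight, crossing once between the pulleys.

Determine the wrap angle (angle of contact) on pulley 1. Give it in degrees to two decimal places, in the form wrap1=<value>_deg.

wrap1=190.17_deg

crossed belt: β = asin((r1+r2)/C) = asin(7/79) = 5.0835°
wrap1 = wrap2 = π + 2β = 190.1670°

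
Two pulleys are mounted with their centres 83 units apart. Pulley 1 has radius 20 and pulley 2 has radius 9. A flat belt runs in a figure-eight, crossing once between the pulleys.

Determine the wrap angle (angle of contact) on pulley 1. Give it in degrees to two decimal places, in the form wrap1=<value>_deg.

crossed belt: β = asin((r1+r2)/C) = asin(29/83) = 20.4505°
wrap1 = wrap2 = π + 2β = 220.9009°

wrap1=220.90_deg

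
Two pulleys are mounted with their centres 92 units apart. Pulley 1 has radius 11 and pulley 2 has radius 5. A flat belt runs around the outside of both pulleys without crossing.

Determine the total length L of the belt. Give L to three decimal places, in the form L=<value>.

L=234.657

open belt: β = asin((r2−r1)/C) = asin(-6/92) = -3.7393°
wrap1 = π − 2β = 187.4787°
wrap2 = π + 2β = 172.5213°
tangent length = C·cosβ = 91.8041
L = r1·wrap1 + r2·wrap2 + 2·C·cosβ = 11·3.2721 + 5·3.0111 + 2·91.8041 = 234.6569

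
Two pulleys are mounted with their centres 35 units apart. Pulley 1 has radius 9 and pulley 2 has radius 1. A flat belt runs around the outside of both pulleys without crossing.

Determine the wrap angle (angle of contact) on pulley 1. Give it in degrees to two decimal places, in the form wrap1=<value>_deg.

open belt: β = asin((r2−r1)/C) = asin(-8/35) = -13.2130°
wrap1 = π − 2β = 206.4260°
wrap2 = π + 2β = 153.5740°

wrap1=206.43_deg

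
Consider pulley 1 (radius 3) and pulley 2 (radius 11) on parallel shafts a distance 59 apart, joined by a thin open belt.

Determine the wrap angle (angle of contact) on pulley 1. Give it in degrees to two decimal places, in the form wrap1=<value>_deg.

open belt: β = asin((r2−r1)/C) = asin(8/59) = 7.7929°
wrap1 = π − 2β = 164.4142°
wrap2 = π + 2β = 195.5858°

wrap1=164.41_deg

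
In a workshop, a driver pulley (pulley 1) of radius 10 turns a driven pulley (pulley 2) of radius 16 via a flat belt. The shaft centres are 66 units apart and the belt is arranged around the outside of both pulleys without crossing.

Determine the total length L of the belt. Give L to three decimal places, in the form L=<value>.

open belt: β = asin((r2−r1)/C) = asin(6/66) = 5.2159°
wrap1 = π − 2β = 169.5682°
wrap2 = π + 2β = 190.4318°
tangent length = C·cosβ = 65.7267
L = r1·wrap1 + r2·wrap2 + 2·C·cosβ = 10·2.9595 + 16·3.3237 + 2·65.7267 = 214.2272

L=214.227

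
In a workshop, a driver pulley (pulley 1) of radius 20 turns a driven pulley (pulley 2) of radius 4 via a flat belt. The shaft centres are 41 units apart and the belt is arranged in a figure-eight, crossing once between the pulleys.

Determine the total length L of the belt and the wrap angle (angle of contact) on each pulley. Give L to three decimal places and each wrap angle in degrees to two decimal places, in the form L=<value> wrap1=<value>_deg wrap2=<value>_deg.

crossed belt: β = asin((r1+r2)/C) = asin(24/41) = 35.8288°
wrap1 = wrap2 = π + 2β = 251.6577°
tangent length = C·cosβ = 33.2415
L = (r1+r2)·wrap + 2·C·cosβ = 24·4.3923 + 2·33.2415 = 171.8972

L=171.897 wrap1=251.66_deg wrap2=251.66_deg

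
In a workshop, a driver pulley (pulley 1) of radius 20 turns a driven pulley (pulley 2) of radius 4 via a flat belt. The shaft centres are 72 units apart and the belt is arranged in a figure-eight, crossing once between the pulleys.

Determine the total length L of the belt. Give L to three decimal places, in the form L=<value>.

L=227.475

crossed belt: β = asin((r1+r2)/C) = asin(24/72) = 19.4712°
wrap1 = wrap2 = π + 2β = 218.9424°
tangent length = C·cosβ = 67.8823
L = (r1+r2)·wrap + 2·C·cosβ = 24·3.8213 + 2·67.8823 = 227.4749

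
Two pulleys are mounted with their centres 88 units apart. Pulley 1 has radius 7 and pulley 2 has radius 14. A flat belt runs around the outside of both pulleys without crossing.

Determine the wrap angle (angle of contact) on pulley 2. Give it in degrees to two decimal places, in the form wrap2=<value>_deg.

open belt: β = asin((r2−r1)/C) = asin(7/88) = 4.5624°
wrap1 = π − 2β = 170.8751°
wrap2 = π + 2β = 189.1249°

wrap2=189.12_deg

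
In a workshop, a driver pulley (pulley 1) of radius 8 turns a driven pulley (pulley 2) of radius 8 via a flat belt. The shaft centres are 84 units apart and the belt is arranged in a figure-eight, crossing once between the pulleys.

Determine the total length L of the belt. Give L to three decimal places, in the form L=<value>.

L=221.322

crossed belt: β = asin((r1+r2)/C) = asin(16/84) = 10.9806°
wrap1 = wrap2 = π + 2β = 201.9612°
tangent length = C·cosβ = 82.4621
L = (r1+r2)·wrap + 2·C·cosβ = 16·3.5249 + 2·82.4621 = 221.3224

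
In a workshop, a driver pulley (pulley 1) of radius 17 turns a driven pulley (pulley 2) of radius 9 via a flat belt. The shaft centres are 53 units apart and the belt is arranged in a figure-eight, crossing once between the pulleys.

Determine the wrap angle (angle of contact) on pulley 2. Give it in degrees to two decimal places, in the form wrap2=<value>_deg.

crossed belt: β = asin((r1+r2)/C) = asin(26/53) = 29.3778°
wrap1 = wrap2 = π + 2β = 238.7556°

wrap2=238.76_deg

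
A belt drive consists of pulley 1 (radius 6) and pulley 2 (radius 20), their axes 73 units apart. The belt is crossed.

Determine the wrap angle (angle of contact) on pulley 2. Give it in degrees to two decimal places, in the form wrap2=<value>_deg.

crossed belt: β = asin((r1+r2)/C) = asin(26/73) = 20.8648°
wrap1 = wrap2 = π + 2β = 221.7296°

wrap2=221.73_deg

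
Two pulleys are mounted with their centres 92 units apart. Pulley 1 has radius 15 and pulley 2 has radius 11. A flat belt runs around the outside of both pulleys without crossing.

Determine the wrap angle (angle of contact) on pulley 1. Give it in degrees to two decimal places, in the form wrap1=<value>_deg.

open belt: β = asin((r2−r1)/C) = asin(-4/92) = -2.4919°
wrap1 = π − 2β = 184.9838°
wrap2 = π + 2β = 175.0162°

wrap1=184.98_deg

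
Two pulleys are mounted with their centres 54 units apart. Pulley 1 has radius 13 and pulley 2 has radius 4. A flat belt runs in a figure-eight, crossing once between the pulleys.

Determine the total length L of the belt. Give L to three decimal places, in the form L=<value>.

crossed belt: β = asin((r1+r2)/C) = asin(17/54) = 18.3496°
wrap1 = wrap2 = π + 2β = 216.6993°
tangent length = C·cosβ = 51.2543
L = (r1+r2)·wrap + 2·C·cosβ = 17·3.7821 + 2·51.2543 = 166.8045

L=166.805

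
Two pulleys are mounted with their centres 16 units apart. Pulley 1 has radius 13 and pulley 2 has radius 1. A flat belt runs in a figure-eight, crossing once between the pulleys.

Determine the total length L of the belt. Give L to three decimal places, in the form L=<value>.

crossed belt: β = asin((r1+r2)/C) = asin(14/16) = 61.0450°
wrap1 = wrap2 = π + 2β = 302.0900°
tangent length = C·cosβ = 7.7460
L = (r1+r2)·wrap + 2·C·cosβ = 14·5.2725 + 2·7.7460 = 89.3064

L=89.306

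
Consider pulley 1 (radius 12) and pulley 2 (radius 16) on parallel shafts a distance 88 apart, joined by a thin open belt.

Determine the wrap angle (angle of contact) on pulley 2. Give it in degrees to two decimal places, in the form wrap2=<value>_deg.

open belt: β = asin((r2−r1)/C) = asin(4/88) = 2.6053°
wrap1 = π − 2β = 174.7895°
wrap2 = π + 2β = 185.2105°

wrap2=185.21_deg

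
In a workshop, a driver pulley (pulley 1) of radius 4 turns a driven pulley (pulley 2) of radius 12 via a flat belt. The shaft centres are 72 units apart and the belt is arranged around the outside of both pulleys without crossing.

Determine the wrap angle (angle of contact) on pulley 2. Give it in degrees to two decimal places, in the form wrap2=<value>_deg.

wrap2=192.76_deg

open belt: β = asin((r2−r1)/C) = asin(8/72) = 6.3794°
wrap1 = π − 2β = 167.2413°
wrap2 = π + 2β = 192.7587°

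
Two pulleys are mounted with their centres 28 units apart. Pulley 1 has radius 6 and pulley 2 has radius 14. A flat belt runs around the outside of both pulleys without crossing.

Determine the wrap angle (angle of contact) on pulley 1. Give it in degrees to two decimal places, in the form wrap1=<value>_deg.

wrap1=146.80_deg

open belt: β = asin((r2−r1)/C) = asin(8/28) = 16.6015°
wrap1 = π − 2β = 146.7969°
wrap2 = π + 2β = 213.2031°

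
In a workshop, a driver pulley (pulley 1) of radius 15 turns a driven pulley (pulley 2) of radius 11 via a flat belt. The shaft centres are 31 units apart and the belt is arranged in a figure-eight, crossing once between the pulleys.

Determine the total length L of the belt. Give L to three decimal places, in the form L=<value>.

crossed belt: β = asin((r1+r2)/C) = asin(26/31) = 57.0041°
wrap1 = wrap2 = π + 2β = 294.0082°
tangent length = C·cosβ = 16.8819
L = (r1+r2)·wrap + 2·C·cosβ = 26·5.1314 + 2·16.8819 = 167.1806

L=167.181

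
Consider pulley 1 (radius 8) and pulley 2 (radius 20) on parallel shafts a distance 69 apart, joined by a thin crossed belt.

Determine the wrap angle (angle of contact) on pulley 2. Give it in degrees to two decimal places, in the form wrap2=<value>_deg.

wrap2=227.88_deg

crossed belt: β = asin((r1+r2)/C) = asin(28/69) = 23.9411°
wrap1 = wrap2 = π + 2β = 227.8822°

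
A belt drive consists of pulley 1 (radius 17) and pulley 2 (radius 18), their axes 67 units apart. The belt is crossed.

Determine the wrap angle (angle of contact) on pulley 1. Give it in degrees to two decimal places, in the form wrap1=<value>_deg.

wrap1=242.99_deg

crossed belt: β = asin((r1+r2)/C) = asin(35/67) = 31.4926°
wrap1 = wrap2 = π + 2β = 242.9851°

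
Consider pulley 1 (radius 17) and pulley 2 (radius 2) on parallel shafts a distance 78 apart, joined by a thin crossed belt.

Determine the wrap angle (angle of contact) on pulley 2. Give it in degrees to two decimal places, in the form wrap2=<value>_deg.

crossed belt: β = asin((r1+r2)/C) = asin(19/78) = 14.0985°
wrap1 = wrap2 = π + 2β = 208.1970°

wrap2=208.20_deg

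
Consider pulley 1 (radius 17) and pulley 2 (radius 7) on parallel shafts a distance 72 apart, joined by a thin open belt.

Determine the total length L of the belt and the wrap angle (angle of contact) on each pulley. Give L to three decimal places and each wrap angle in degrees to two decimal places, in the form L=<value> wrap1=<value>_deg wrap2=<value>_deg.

L=220.789 wrap1=195.97_deg wrap2=164.03_deg

open belt: β = asin((r2−r1)/C) = asin(-10/72) = -7.9836°
wrap1 = π − 2β = 195.9671°
wrap2 = π + 2β = 164.0329°
tangent length = C·cosβ = 71.3022
L = r1·wrap1 + r2·wrap2 + 2·C·cosβ = 17·3.4203 + 7·2.8629 + 2·71.3022 = 220.7894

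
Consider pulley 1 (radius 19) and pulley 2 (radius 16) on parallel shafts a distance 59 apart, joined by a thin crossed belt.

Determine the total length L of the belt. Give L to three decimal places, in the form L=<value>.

crossed belt: β = asin((r1+r2)/C) = asin(35/59) = 36.3859°
wrap1 = wrap2 = π + 2β = 252.7717°
tangent length = C·cosβ = 47.4974
L = (r1+r2)·wrap + 2·C·cosβ = 35·4.4117 + 2·47.4974 = 249.4042

L=249.404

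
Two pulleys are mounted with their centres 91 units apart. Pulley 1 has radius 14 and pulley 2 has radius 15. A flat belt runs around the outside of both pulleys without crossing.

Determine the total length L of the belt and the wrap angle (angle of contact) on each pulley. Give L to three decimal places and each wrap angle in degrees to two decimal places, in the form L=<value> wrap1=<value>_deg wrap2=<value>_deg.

open belt: β = asin((r2−r1)/C) = asin(1/91) = 0.6296°
wrap1 = π − 2β = 178.7407°
wrap2 = π + 2β = 181.2593°
tangent length = C·cosβ = 90.9945
L = r1·wrap1 + r2·wrap2 + 2·C·cosβ = 14·3.1196 + 15·3.1636 + 2·90.9945 = 273.1172

L=273.117 wrap1=178.74_deg wrap2=181.26_deg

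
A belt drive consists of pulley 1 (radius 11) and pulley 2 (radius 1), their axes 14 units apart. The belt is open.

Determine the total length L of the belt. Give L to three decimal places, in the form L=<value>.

L=73.207

open belt: β = asin((r2−r1)/C) = asin(-10/14) = -45.5847°
wrap1 = π − 2β = 271.1694°
wrap2 = π + 2β = 88.8306°
tangent length = C·cosβ = 9.7980
L = r1·wrap1 + r2·wrap2 + 2·C·cosβ = 11·4.7328 + 1·1.5504 + 2·9.7980 = 73.2071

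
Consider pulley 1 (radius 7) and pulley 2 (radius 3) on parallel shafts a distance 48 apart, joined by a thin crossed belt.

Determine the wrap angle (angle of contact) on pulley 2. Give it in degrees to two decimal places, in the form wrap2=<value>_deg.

crossed belt: β = asin((r1+r2)/C) = asin(10/48) = 12.0247°
wrap1 = wrap2 = π + 2β = 204.0494°

wrap2=204.05_deg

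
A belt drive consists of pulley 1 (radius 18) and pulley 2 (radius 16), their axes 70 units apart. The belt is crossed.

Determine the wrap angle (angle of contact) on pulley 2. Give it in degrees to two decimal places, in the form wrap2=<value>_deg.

crossed belt: β = asin((r1+r2)/C) = asin(34/70) = 29.0593°
wrap1 = wrap2 = π + 2β = 238.1186°

wrap2=238.12_deg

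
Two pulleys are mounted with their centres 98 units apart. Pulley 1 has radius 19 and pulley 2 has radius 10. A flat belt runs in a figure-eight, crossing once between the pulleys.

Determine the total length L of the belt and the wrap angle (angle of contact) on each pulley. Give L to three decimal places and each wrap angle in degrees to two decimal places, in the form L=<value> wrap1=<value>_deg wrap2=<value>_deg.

crossed belt: β = asin((r1+r2)/C) = asin(29/98) = 17.2126°
wrap1 = wrap2 = π + 2β = 214.4252°
tangent length = C·cosβ = 93.6109
L = (r1+r2)·wrap + 2·C·cosβ = 29·3.7424 + 2·93.6109 = 295.7522

L=295.752 wrap1=214.43_deg wrap2=214.43_deg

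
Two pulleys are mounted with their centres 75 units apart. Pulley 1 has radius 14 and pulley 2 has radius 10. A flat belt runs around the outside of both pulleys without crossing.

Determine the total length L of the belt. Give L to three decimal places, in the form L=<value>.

open belt: β = asin((r2−r1)/C) = asin(-4/75) = -3.0572°
wrap1 = π − 2β = 186.1145°
wrap2 = π + 2β = 173.8855°
tangent length = C·cosβ = 74.8933
L = r1·wrap1 + r2·wrap2 + 2·C·cosβ = 14·3.2483 + 10·3.0349 + 2·74.8933 = 225.6116

L=225.612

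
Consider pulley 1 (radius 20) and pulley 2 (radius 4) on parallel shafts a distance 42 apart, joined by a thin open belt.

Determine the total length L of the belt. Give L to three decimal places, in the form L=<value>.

open belt: β = asin((r2−r1)/C) = asin(-16/42) = -22.3927°
wrap1 = π − 2β = 224.7854°
wrap2 = π + 2β = 135.2146°
tangent length = C·cosβ = 38.8330
L = r1·wrap1 + r2·wrap2 + 2·C·cosβ = 20·3.9232 + 4·2.3599 + 2·38.8330 = 165.5706

L=165.571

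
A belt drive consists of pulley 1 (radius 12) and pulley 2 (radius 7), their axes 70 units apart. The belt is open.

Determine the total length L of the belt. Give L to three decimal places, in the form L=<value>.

open belt: β = asin((r2−r1)/C) = asin(-5/70) = -4.0960°
wrap1 = π − 2β = 188.1921°
wrap2 = π + 2β = 171.8079°
tangent length = C·cosβ = 69.8212
L = r1·wrap1 + r2·wrap2 + 2·C·cosβ = 12·3.2846 + 7·2.9986 + 2·69.8212 = 200.0476

L=200.048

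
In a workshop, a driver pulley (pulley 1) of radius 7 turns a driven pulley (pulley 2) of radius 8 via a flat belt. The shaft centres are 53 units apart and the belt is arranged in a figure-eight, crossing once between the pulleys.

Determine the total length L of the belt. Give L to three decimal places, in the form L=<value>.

crossed belt: β = asin((r1+r2)/C) = asin(15/53) = 16.4405°
wrap1 = wrap2 = π + 2β = 212.8809°
tangent length = C·cosβ = 50.8331
L = (r1+r2)·wrap + 2·C·cosβ = 15·3.7155 + 2·50.8331 = 157.3982

L=157.398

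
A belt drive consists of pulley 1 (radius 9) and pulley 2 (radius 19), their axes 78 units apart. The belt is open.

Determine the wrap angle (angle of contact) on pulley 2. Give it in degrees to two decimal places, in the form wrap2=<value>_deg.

wrap2=194.73_deg

open belt: β = asin((r2−r1)/C) = asin(10/78) = 7.3659°
wrap1 = π − 2β = 165.2682°
wrap2 = π + 2β = 194.7318°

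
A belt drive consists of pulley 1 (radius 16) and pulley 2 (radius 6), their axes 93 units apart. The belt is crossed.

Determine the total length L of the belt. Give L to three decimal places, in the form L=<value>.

crossed belt: β = asin((r1+r2)/C) = asin(22/93) = 13.6835°
wrap1 = wrap2 = π + 2β = 207.3671°
tangent length = C·cosβ = 90.3604
L = (r1+r2)·wrap + 2·C·cosβ = 22·3.6192 + 2·90.3604 = 260.3440

L=260.344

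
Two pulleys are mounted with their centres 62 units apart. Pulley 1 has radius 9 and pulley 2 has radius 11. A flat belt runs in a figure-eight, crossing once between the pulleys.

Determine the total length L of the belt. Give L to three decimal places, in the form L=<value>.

crossed belt: β = asin((r1+r2)/C) = asin(20/62) = 18.8191°
wrap1 = wrap2 = π + 2β = 217.6381°
tangent length = C·cosβ = 58.6856
L = (r1+r2)·wrap + 2·C·cosβ = 20·3.7985 + 2·58.6856 = 193.3412

L=193.341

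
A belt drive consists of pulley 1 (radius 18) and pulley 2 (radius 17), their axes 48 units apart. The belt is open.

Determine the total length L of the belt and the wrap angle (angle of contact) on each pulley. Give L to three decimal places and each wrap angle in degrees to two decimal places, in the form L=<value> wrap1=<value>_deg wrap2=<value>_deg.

L=205.977 wrap1=182.39_deg wrap2=177.61_deg

open belt: β = asin((r2−r1)/C) = asin(-1/48) = -1.1937°
wrap1 = π − 2β = 182.3875°
wrap2 = π + 2β = 177.6125°
tangent length = C·cosβ = 47.9896
L = r1·wrap1 + r2·wrap2 + 2·C·cosβ = 18·3.1833 + 17·3.0999 + 2·47.9896 = 205.9766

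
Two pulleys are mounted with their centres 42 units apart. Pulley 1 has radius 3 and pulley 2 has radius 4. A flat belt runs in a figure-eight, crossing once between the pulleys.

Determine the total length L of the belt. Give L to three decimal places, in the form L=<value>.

crossed belt: β = asin((r1+r2)/C) = asin(7/42) = 9.5941°
wrap1 = wrap2 = π + 2β = 199.1881°
tangent length = C·cosβ = 41.4126
L = (r1+r2)·wrap + 2·C·cosβ = 7·3.4765 + 2·41.4126 = 107.1605

L=107.161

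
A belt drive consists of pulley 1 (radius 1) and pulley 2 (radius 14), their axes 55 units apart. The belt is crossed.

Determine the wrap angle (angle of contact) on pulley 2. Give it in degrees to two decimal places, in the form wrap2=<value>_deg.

wrap2=211.65_deg

crossed belt: β = asin((r1+r2)/C) = asin(15/55) = 15.8266°
wrap1 = wrap2 = π + 2β = 211.6532°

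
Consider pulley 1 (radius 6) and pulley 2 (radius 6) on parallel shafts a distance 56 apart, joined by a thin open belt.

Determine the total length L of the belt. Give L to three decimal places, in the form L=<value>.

open belt: β = asin((r2−r1)/C) = asin(0/56) = 0.0000°
wrap1 = π − 2β = 180.0000°
wrap2 = π + 2β = 180.0000°
tangent length = C·cosβ = 56.0000
L = r1·wrap1 + r2·wrap2 + 2·C·cosβ = 6·3.1416 + 6·3.1416 + 2·56.0000 = 149.6991

L=149.699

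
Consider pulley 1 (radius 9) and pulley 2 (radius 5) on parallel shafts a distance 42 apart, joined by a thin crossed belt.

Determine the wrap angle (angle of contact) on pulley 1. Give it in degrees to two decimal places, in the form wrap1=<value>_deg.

crossed belt: β = asin((r1+r2)/C) = asin(14/42) = 19.4712°
wrap1 = wrap2 = π + 2β = 218.9424°

wrap1=218.94_deg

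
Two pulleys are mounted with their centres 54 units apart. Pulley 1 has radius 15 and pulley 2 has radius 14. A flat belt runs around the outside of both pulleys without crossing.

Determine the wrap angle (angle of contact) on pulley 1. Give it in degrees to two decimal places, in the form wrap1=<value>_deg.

wrap1=182.12_deg

open belt: β = asin((r2−r1)/C) = asin(-1/54) = -1.0611°
wrap1 = π − 2β = 182.1222°
wrap2 = π + 2β = 177.8778°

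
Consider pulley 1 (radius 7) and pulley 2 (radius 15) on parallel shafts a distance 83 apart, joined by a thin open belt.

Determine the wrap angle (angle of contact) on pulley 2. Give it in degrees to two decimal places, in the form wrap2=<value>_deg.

wrap2=191.06_deg

open belt: β = asin((r2−r1)/C) = asin(8/83) = 5.5311°
wrap1 = π − 2β = 168.9379°
wrap2 = π + 2β = 191.0621°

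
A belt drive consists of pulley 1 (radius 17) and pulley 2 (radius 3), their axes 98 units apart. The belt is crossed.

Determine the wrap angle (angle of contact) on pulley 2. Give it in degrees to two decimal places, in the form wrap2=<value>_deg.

crossed belt: β = asin((r1+r2)/C) = asin(20/98) = 11.7757°
wrap1 = wrap2 = π + 2β = 203.5515°

wrap2=203.55_deg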